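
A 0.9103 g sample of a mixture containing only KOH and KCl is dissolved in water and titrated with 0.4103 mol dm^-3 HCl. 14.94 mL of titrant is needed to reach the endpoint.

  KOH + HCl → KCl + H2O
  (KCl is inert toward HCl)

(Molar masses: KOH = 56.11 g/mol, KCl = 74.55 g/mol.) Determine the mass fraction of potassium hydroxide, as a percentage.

37.78 %

n(HCl) = 0.01494 × 0.4103 = 6.130 × 10^-3 mol
Let x = n(KOH), y = n(KCl).
Titrant: 1x = 6.130 × 10^-3;  mass: 56.11x + 74.55y = 0.9103
Solving, x = 6.130 × 10^-3 mol, y = 7.597 × 10^-3 mol
mass of KOH = 6.130 × 10^-3 × 56.11 = 0.3439 g
% KOH = 0.3439 / 0.9103 × 100 = 37.78 %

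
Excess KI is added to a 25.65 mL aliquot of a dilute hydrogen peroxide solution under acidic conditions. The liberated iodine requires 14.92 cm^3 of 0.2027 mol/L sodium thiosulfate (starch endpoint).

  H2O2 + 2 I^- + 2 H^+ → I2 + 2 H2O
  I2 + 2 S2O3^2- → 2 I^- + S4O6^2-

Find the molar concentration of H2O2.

0.05895 mol/L

n(S2O3^2-) = 0.01492 × 0.2027 = 3.024 × 10^-3 mol
n(I2) = n(S2O3^2-)/2 = 1.512 × 10^-3 mol
n(H2O2) in the aliquot = 1.512 × 10^-3 mol (1:1 ratio)
[H2O2] = 1.512 × 10^-3 / 0.02565 = 0.05895 mol/L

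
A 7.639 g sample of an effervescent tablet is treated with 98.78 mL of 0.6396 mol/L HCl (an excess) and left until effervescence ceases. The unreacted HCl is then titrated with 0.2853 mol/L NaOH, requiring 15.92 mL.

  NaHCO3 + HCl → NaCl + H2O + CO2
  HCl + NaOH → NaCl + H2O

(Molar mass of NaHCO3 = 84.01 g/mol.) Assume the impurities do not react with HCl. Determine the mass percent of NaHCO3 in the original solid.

64.49 %

n(HCl) added = 0.09878 × 0.6396 = 0.06318 mol
n(NaOH) used in back-titration = 0.01592 × 0.2853 = 4.542 × 10^-3 mol
n(HCl) left over = 4.542 × 10^-3 mol (1:1 ratio)
n(HCl) consumed by analyte = 0.06318 − 4.542 × 10^-3 = 0.05864 mol
n(NaHCO3) = 0.05864 mol (1:1 ratio)
mass of NaHCO3 = 0.05864 × 84.01 = 4.926 g
% NaHCO3 = 4.926 / 7.639 × 100 = 64.49 %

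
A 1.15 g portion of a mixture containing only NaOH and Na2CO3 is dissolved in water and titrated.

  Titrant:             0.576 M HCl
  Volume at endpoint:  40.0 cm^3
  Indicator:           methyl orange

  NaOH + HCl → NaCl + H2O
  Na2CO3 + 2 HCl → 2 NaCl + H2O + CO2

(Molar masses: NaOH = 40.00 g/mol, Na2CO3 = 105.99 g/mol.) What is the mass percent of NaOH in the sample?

n(HCl) = 0.0400 × 0.576 = 0.0230 mol
Let x = n(NaOH), y = n(Na2CO3).
Titrant: 1x + 2y = 0.0230;  mass: 40.00x + 105.99y = 1.15
Solving, x = 5.46 × 10^-3 mol, y = 8.79 × 10^-3 mol
mass of NaOH = 5.46 × 10^-3 × 40.00 = 0.219 g
% NaOH = 0.219 / 1.15 × 100 = 19.0 %

19.0 %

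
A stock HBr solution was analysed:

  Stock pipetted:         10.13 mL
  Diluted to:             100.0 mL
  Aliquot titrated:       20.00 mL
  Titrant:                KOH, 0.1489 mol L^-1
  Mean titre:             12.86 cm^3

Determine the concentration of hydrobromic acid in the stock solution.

0.9451 mol/L

HBr + KOH → KBr + H2O
n(KOH) = 0.01286 × 0.1489 = 1.915 × 10^-3 mol
n(HBr) in the aliquot = 1.915 × 10^-3 mol (1:1 ratio)
[HBr]_dilute = 1.915 × 10^-3 / 0.02000 = 0.09574 mol/L
Dilution factor = 100.0 / 10.13 = 9.872
[HBr]_stock = 0.09574 × 9.872 = 0.9451 mol/L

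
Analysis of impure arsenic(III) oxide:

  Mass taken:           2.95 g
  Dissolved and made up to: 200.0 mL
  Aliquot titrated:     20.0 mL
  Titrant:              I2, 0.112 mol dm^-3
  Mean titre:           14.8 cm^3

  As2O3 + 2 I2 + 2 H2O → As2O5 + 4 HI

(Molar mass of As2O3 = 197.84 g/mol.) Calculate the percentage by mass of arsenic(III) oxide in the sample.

55.6 %

n(I2) per titration = 0.0148 × 0.112 = 1.66 × 10^-3 mol
From the 1:2 ratio, n(As2O3) in each aliquot = 1/2 × 1.66 × 10^-3 = 8.29 × 10^-4 mol
n(As2O3) in the whole flask = 8.29 × 10^-4 × 200.0/20.0 = 8.29 × 10^-3 mol
mass of As2O3 = 8.29 × 10^-3 × 197.84 = 1.64 g
% As2O3 = 1.64 / 2.95 × 100 = 55.6 %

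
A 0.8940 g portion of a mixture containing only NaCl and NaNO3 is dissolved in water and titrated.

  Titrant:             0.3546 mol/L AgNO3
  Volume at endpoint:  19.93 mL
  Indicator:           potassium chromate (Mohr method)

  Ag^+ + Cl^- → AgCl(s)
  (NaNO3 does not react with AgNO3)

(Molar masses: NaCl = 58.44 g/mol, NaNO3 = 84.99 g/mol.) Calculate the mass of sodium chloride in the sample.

0.4130 g

n(AgNO3) = 0.01993 × 0.3546 = 7.067 × 10^-3 mol
Let x = n(NaCl), y = n(NaNO3).
Titrant: 1x = 7.067 × 10^-3;  mass: 58.44x + 84.99y = 0.8940
Solving, x = 7.067 × 10^-3 mol, y = 5.659 × 10^-3 mol
mass of NaCl = 7.067 × 10^-3 × 58.44 = 0.4130 g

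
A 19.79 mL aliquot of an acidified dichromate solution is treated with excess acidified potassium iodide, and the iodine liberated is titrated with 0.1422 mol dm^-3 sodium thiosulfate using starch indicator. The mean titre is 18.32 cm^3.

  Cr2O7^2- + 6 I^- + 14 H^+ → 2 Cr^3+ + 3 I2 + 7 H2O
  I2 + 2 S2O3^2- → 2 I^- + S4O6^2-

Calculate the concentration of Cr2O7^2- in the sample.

n(S2O3^2-) = 0.01832 × 0.1422 = 2.605 × 10^-3 mol
n(I2) = n(S2O3^2-)/2 = 1.303 × 10^-3 mol
From the 1:3 ratio, n(Cr2O7^2-) in the aliquot = 1/3 × 1.303 × 10^-3 = 4.342 × 10^-4 mol
[Cr2O7^2-] = 4.342 × 10^-4 / 0.01979 = 0.02194 mol/L

0.02194 mol/L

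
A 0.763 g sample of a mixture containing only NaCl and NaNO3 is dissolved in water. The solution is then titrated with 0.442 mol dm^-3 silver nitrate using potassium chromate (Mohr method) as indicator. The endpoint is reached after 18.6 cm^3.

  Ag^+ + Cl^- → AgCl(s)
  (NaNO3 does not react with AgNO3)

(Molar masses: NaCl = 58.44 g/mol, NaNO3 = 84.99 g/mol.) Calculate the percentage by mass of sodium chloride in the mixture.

63.0 %

n(AgNO3) = 0.0186 × 0.442 = 8.22 × 10^-3 mol
Let x = n(NaCl), y = n(NaNO3).
Titrant: 1x = 8.22 × 10^-3;  mass: 58.44x + 84.99y = 0.763
Solving, x = 8.22 × 10^-3 mol, y = 3.32 × 10^-3 mol
mass of NaCl = 8.22 × 10^-3 × 58.44 = 0.480 g
% NaCl = 0.480 / 0.763 × 100 = 63.0 %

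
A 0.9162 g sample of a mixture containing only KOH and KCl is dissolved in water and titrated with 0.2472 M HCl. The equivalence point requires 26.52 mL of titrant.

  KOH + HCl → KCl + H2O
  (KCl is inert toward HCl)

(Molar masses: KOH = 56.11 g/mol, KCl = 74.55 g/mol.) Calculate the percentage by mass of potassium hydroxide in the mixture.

n(HCl) = 0.02652 × 0.2472 = 6.556 × 10^-3 mol
Let x = n(KOH), y = n(KCl).
Titrant: 1x = 6.556 × 10^-3;  mass: 56.11x + 74.55y = 0.9162
Solving, x = 6.556 × 10^-3 mol, y = 7.356 × 10^-3 mol
mass of KOH = 6.556 × 10^-3 × 56.11 = 0.3678 g
% KOH = 0.3678 / 0.9162 × 100 = 40.15 %

40.15 %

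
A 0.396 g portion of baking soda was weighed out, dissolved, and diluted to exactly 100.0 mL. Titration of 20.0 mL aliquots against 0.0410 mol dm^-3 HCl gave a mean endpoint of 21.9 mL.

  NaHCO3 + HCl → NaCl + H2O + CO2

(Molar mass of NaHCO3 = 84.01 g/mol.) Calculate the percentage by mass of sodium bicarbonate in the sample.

n(HCl) per titration = 0.0219 × 0.0410 = 8.98 × 10^-4 mol
n(NaHCO3) in each aliquot = 8.98 × 10^-4 mol (1:1 ratio)
n(NaHCO3) in the whole flask = 8.98 × 10^-4 × 100.0/20.0 = 4.49 × 10^-3 mol
mass of NaHCO3 = 4.49 × 10^-3 × 84.01 = 0.377 g
% NaHCO3 = 0.377 / 0.396 × 100 = 95.2 %

95.2 %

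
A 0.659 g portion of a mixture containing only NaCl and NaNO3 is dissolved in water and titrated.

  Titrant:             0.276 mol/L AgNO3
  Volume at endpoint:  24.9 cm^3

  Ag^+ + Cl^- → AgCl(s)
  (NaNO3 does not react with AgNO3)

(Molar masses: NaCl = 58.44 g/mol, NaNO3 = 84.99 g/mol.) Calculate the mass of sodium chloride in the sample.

0.402 g

n(AgNO3) = 0.0249 × 0.276 = 6.87 × 10^-3 mol
Let x = n(NaCl), y = n(NaNO3).
Titrant: 1x = 6.87 × 10^-3;  mass: 58.44x + 84.99y = 0.659
Solving, x = 6.87 × 10^-3 mol, y = 3.03 × 10^-3 mol
mass of NaCl = 6.87 × 10^-3 × 58.44 = 0.402 g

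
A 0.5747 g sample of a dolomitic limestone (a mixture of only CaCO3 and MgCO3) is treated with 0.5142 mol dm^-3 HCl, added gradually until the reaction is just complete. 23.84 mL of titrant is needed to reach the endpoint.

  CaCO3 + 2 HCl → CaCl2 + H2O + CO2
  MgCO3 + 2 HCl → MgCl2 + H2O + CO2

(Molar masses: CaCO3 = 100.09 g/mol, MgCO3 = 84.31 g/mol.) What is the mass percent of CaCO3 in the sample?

63.95 %

n(HCl) = 0.02384 × 0.5142 = 0.01226 mol
Let x = n(CaCO3), y = n(MgCO3).
Titrant: 2x + 2y = 0.01226;  mass: 100.09x + 84.31y = 0.5747
Solving, x = 3.672 × 10^-3 mol, y = 2.457 × 10^-3 mol
mass of CaCO3 = 3.672 × 10^-3 × 100.09 = 0.3675 g
% CaCO3 = 0.3675 / 0.5747 × 100 = 63.95 %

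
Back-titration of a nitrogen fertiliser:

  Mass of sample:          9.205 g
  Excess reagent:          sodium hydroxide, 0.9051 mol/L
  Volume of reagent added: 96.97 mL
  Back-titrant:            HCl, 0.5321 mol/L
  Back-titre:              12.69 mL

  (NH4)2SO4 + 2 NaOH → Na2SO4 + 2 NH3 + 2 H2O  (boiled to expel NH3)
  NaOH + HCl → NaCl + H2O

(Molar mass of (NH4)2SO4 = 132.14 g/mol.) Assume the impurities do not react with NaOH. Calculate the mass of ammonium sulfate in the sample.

5.353 g

n(NaOH) added = 0.09697 × 0.9051 = 0.08777 mol
n(HCl) used in back-titration = 0.01269 × 0.5321 = 6.752 × 10^-3 mol
n(NaOH) left over = 6.752 × 10^-3 mol (1:1 ratio)
n(NaOH) consumed by analyte = 0.08777 − 6.752 × 10^-3 = 0.08102 mol
From the 1:2 ratio, n((NH4)2SO4) = 1/2 × 0.08102 = 0.04051 mol
mass of (NH4)2SO4 = 0.04051 × 132.14 = 5.353 g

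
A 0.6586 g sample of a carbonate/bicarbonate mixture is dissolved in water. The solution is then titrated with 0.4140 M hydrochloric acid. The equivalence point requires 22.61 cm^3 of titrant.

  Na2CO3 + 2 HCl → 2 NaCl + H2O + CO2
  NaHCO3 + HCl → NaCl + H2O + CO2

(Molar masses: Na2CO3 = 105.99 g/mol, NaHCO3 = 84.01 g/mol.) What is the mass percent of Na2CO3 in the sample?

33.15 %

n(HCl) = 0.02261 × 0.4140 = 9.361 × 10^-3 mol
Let x = n(Na2CO3), y = n(NaHCO3).
Titrant: 2x + 1y = 9.361 × 10^-3;  mass: 105.99x + 84.01y = 0.6586
Solving, x = 2.060 × 10^-3 mol, y = 5.241 × 10^-3 mol
mass of Na2CO3 = 2.060 × 10^-3 × 105.99 = 0.2183 g
% Na2CO3 = 0.2183 / 0.6586 × 100 = 33.15 %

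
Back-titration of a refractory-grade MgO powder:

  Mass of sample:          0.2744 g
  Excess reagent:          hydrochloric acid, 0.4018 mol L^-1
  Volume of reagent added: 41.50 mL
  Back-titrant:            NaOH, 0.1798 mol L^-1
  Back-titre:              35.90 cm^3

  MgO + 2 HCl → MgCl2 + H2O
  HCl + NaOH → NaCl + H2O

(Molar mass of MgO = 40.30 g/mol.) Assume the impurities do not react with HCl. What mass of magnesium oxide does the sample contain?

0.2059 g

n(HCl) added = 0.04150 × 0.4018 = 0.01667 mol
n(NaOH) used in back-titration = 0.03590 × 0.1798 = 6.455 × 10^-3 mol
n(HCl) left over = 6.455 × 10^-3 mol (1:1 ratio)
n(HCl) consumed by analyte = 0.01667 − 6.455 × 10^-3 = 0.01022 mol
From the 1:2 ratio, n(MgO) = 1/2 × 0.01022 = 5.110 × 10^-3 mol
mass of MgO = 5.110 × 10^-3 × 40.30 = 0.2059 g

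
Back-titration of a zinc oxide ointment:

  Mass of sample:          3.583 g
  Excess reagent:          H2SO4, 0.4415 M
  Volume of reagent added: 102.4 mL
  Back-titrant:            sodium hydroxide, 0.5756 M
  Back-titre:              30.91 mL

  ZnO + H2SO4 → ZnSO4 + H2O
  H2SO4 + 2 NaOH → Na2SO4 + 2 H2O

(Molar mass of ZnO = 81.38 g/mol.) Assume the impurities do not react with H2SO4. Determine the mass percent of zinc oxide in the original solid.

n(H2SO4) added = 0.1024 × 0.4415 = 0.04521 mol
n(NaOH) used in back-titration = 0.03091 × 0.5756 = 0.01779 mol
From the 1:2 ratio, n(H2SO4) left over = 1/2 × 0.01779 = 8.896 × 10^-3 mol
n(H2SO4) consumed by analyte = 0.04521 − 8.896 × 10^-3 = 0.03631 mol
n(ZnO) = 0.03631 mol (1:1 ratio)
mass of ZnO = 0.03631 × 81.38 = 2.955 g
% ZnO = 2.955 / 3.583 × 100 = 82.48 %

82.48 %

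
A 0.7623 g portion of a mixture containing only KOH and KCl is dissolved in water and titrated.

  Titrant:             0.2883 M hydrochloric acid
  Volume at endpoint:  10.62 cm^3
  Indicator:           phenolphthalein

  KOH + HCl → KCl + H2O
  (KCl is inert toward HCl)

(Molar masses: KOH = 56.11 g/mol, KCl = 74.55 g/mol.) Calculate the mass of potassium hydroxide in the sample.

n(HCl) = 0.01062 × 0.2883 = 3.062 × 10^-3 mol
Let x = n(KOH), y = n(KCl).
Titrant: 1x = 3.062 × 10^-3;  mass: 56.11x + 74.55y = 0.7623
Solving, x = 3.062 × 10^-3 mol, y = 7.921 × 10^-3 mol
mass of KOH = 3.062 × 10^-3 × 56.11 = 0.1718 g

0.1718 g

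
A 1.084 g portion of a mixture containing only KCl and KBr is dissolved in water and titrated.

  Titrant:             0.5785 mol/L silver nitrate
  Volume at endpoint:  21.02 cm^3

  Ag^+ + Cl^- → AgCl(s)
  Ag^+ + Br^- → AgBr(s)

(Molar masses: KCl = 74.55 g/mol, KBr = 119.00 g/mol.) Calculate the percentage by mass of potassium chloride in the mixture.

n(AgNO3) = 0.02102 × 0.5785 = 0.01216 mol
Let x = n(KCl), y = n(KBr).
Titrant: 1x + 1y = 0.01216;  mass: 74.55x + 119.00y = 1.084
Solving, x = 8.168 × 10^-3 mol, y = 3.993 × 10^-3 mol
mass of KCl = 8.168 × 10^-3 × 74.55 = 0.6089 g
% KCl = 0.6089 / 1.084 × 100 = 56.17 %

56.17 %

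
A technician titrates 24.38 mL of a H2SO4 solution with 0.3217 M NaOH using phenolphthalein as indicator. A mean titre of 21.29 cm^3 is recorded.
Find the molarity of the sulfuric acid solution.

0.1405 M

H2SO4 + 2 NaOH → Na2SO4 + 2 H2O
n(NaOH) = 0.02129 L × 0.3217 mol/L = 6.849 × 10^-3 mol
From the 1:2 mole ratio, n(H2SO4) = 1/2 × 6.849 × 10^-3 = 3.424 × 10^-3 mol
[H2SO4] = 3.424 × 10^-3 mol / 0.02438 L = 0.1405 mol/L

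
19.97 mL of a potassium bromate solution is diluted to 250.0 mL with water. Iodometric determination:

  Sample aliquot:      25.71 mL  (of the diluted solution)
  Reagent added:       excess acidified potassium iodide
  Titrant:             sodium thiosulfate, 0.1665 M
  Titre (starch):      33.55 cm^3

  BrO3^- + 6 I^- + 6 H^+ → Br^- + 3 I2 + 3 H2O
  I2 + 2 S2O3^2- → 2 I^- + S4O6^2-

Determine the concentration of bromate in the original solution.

n(S2O3^2-) = 0.03355 × 0.1665 = 5.586 × 10^-3 mol
n(I2) = n(S2O3^2-)/2 = 2.793 × 10^-3 mol
From the 1:3 ratio, n(BrO3^-) in the aliquot = 1/3 × 2.793 × 10^-3 = 9.310 × 10^-4 mol
[BrO3^-]_dilute = 9.310 × 10^-4 / 0.02571 = 0.03621 mol/L
[BrO3^-]_original = 0.03621 × 250.0/19.97 = 0.4533 mol/L

0.4533 M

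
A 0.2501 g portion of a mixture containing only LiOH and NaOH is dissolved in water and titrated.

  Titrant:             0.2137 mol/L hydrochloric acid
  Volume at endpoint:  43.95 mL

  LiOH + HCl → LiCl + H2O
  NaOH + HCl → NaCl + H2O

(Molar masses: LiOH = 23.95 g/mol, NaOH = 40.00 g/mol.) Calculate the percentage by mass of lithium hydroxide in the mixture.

n(HCl) = 0.04395 × 0.2137 = 9.392 × 10^-3 mol
Let x = n(LiOH), y = n(NaOH).
Titrant: 1x + 1y = 9.392 × 10^-3;  mass: 23.95x + 40.00y = 0.2501
Solving, x = 7.825 × 10^-3 mol, y = 1.568 × 10^-3 mol
mass of LiOH = 7.825 × 10^-3 × 23.95 = 0.1874 g
% LiOH = 0.1874 / 0.2501 × 100 = 74.93 %

74.93 %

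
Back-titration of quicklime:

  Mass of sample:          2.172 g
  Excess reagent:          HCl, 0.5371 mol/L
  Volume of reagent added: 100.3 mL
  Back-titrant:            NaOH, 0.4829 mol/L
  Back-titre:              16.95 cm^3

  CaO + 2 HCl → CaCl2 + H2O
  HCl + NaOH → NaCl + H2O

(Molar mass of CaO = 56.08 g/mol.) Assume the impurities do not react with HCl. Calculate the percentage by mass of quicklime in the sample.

58.98 %

n(HCl) added = 0.1003 × 0.5371 = 0.05387 mol
n(NaOH) used in back-titration = 0.01695 × 0.4829 = 8.185 × 10^-3 mol
n(HCl) left over = 8.185 × 10^-3 mol (1:1 ratio)
n(HCl) consumed by analyte = 0.05387 − 8.185 × 10^-3 = 0.04569 mol
From the 1:2 ratio, n(CaO) = 1/2 × 0.04569 = 0.02284 mol
mass of CaO = 0.02284 × 56.08 = 1.281 g
% CaO = 1.281 / 2.172 × 100 = 58.98 %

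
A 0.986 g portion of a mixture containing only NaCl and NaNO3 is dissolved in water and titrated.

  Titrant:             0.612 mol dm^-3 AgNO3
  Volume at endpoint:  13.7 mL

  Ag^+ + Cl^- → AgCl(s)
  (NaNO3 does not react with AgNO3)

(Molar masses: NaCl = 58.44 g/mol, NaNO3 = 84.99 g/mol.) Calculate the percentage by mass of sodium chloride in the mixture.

49.7 %

n(AgNO3) = 0.0137 × 0.612 = 8.38 × 10^-3 mol
Let x = n(NaCl), y = n(NaNO3).
Titrant: 1x = 8.38 × 10^-3;  mass: 58.44x + 84.99y = 0.986
Solving, x = 8.38 × 10^-3 mol, y = 5.84 × 10^-3 mol
mass of NaCl = 8.38 × 10^-3 × 58.44 = 0.490 g
% NaCl = 0.490 / 0.986 × 100 = 49.7 %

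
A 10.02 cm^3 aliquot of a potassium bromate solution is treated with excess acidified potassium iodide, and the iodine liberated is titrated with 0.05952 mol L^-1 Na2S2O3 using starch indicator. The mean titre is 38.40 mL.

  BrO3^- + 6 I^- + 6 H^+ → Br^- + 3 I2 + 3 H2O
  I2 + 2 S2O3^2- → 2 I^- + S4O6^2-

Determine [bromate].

0.03802 mol/L

n(S2O3^2-) = 0.03840 × 0.05952 = 2.286 × 10^-3 mol
n(I2) = n(S2O3^2-)/2 = 1.143 × 10^-3 mol
From the 1:3 ratio, n(BrO3^-) in the aliquot = 1/3 × 1.143 × 10^-3 = 3.809 × 10^-4 mol
[BrO3^-] = 3.809 × 10^-4 / 0.01002 = 0.03802 mol/L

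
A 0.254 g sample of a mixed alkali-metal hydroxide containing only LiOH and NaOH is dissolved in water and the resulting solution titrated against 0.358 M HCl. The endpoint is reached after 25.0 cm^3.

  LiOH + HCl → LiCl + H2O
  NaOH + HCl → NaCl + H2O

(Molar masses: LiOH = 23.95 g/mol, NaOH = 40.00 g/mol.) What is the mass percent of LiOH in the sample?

61.1 %

n(HCl) = 0.0250 × 0.358 = 8.95 × 10^-3 mol
Let x = n(LiOH), y = n(NaOH).
Titrant: 1x + 1y = 8.95 × 10^-3;  mass: 23.95x + 40.00y = 0.254
Solving, x = 6.48 × 10^-3 mol, y = 2.47 × 10^-3 mol
mass of LiOH = 6.48 × 10^-3 × 23.95 = 0.155 g
% LiOH = 0.155 / 0.254 × 100 = 61.1 %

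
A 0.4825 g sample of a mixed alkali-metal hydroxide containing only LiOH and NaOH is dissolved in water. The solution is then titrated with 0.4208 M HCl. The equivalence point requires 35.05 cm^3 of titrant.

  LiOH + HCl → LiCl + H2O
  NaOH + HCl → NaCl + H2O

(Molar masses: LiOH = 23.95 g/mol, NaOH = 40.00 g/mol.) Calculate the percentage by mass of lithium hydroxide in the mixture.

33.23 %

n(HCl) = 0.03505 × 0.4208 = 0.01475 mol
Let x = n(LiOH), y = n(NaOH).
Titrant: 1x + 1y = 0.01475;  mass: 23.95x + 40.00y = 0.4825
Solving, x = 6.695 × 10^-3 mol, y = 8.054 × 10^-3 mol
mass of LiOH = 6.695 × 10^-3 × 23.95 = 0.1604 g
% LiOH = 0.1604 / 0.4825 × 100 = 33.23 %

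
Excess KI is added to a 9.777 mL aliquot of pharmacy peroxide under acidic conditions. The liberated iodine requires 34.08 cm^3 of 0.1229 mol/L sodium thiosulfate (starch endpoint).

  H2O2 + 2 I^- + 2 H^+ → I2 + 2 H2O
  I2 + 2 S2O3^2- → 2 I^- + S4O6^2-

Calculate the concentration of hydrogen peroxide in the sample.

n(S2O3^2-) = 0.03408 × 0.1229 = 4.188 × 10^-3 mol
n(I2) = n(S2O3^2-)/2 = 2.094 × 10^-3 mol
n(H2O2) in the aliquot = 2.094 × 10^-3 mol (1:1 ratio)
[H2O2] = 2.094 × 10^-3 / 0.009777 = 0.2142 mol/L

0.2142 mol/L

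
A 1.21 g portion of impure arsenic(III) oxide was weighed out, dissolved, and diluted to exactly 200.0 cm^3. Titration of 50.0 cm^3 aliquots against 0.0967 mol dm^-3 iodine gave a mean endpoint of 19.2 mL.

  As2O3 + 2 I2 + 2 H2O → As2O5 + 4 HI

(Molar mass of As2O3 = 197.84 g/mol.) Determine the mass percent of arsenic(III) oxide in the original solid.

60.7 %

n(I2) per titration = 0.0192 × 0.0967 = 1.86 × 10^-3 mol
From the 1:2 ratio, n(As2O3) in each aliquot = 1/2 × 1.86 × 10^-3 = 9.28 × 10^-4 mol
n(As2O3) in the whole flask = 9.28 × 10^-4 × 200.0/50.0 = 3.71 × 10^-3 mol
mass of As2O3 = 3.71 × 10^-3 × 197.84 = 0.735 g
% As2O3 = 0.735 / 1.21 × 100 = 60.7 %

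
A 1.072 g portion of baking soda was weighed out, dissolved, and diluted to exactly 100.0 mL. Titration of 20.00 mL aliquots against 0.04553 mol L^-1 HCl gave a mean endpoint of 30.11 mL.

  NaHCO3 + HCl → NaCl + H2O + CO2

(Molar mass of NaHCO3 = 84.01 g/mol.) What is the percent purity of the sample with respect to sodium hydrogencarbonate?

53.72 %

n(HCl) per titration = 0.03011 × 0.04553 = 1.371 × 10^-3 mol
n(NaHCO3) in each aliquot = 1.371 × 10^-3 mol (1:1 ratio)
n(NaHCO3) in the whole flask = 1.371 × 10^-3 × 100.0/20.00 = 6.855 × 10^-3 mol
mass of NaHCO3 = 6.855 × 10^-3 × 84.01 = 0.5759 g
% NaHCO3 = 0.5759 / 1.072 × 100 = 53.72 %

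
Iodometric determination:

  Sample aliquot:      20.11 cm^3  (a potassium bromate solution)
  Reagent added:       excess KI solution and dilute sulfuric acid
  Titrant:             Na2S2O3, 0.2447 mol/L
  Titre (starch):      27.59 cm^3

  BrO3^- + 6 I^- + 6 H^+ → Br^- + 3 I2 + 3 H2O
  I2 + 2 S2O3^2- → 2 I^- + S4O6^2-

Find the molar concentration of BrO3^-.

0.05595 mol/L

n(S2O3^2-) = 0.02759 × 0.2447 = 6.751 × 10^-3 mol
n(I2) = n(S2O3^2-)/2 = 3.376 × 10^-3 mol
From the 1:3 ratio, n(BrO3^-) in the aliquot = 1/3 × 3.376 × 10^-3 = 1.125 × 10^-3 mol
[BrO3^-] = 1.125 × 10^-3 / 0.02011 = 0.05595 mol/L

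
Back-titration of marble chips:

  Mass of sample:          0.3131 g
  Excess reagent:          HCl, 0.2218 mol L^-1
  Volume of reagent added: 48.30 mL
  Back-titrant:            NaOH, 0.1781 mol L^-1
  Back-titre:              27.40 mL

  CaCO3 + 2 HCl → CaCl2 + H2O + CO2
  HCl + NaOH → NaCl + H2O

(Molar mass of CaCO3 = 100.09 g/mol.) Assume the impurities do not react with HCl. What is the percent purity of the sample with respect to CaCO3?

93.23 %

n(HCl) added = 0.04830 × 0.2218 = 0.01071 mol
n(NaOH) used in back-titration = 0.02740 × 0.1781 = 4.880 × 10^-3 mol
n(HCl) left over = 4.880 × 10^-3 mol (1:1 ratio)
n(HCl) consumed by analyte = 0.01071 − 4.880 × 10^-3 = 5.833 × 10^-3 mol
From the 1:2 ratio, n(CaCO3) = 1/2 × 5.833 × 10^-3 = 2.916 × 10^-3 mol
mass of CaCO3 = 2.916 × 10^-3 × 100.09 = 0.2919 g
% CaCO3 = 0.2919 / 0.3131 × 100 = 93.23 %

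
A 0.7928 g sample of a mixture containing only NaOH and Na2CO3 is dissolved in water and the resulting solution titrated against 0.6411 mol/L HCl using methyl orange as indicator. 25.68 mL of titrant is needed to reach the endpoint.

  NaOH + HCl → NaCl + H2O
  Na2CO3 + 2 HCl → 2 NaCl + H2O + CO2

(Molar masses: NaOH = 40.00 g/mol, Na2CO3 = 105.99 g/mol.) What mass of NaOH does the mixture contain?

0.2453 g

n(HCl) = 0.02568 × 0.6411 = 0.01646 mol
Let x = n(NaOH), y = n(Na2CO3).
Titrant: 1x + 2y = 0.01646;  mass: 40.00x + 105.99y = 0.7928
Solving, x = 6.132 × 10^-3 mol, y = 5.166 × 10^-3 mol
mass of NaOH = 6.132 × 10^-3 × 40.00 = 0.2453 g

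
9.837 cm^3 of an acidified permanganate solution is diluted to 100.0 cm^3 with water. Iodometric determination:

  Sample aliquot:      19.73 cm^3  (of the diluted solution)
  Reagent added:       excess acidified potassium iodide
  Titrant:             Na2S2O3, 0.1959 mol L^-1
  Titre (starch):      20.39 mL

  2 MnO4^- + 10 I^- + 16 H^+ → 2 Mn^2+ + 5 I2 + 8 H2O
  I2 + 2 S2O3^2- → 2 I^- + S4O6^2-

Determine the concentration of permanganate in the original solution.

n(S2O3^2-) = 0.02039 × 0.1959 = 3.994 × 10^-3 mol
n(I2) = n(S2O3^2-)/2 = 1.997 × 10^-3 mol
From the 2:5 ratio, n(MnO4^-) in the aliquot = 2/5 × 1.997 × 10^-3 = 7.989 × 10^-4 mol
[MnO4^-]_dilute = 7.989 × 10^-4 / 0.01973 = 0.04049 mol/L
[MnO4^-]_original = 0.04049 × 100.0/9.837 = 0.4116 mol/L

0.4116 mol/L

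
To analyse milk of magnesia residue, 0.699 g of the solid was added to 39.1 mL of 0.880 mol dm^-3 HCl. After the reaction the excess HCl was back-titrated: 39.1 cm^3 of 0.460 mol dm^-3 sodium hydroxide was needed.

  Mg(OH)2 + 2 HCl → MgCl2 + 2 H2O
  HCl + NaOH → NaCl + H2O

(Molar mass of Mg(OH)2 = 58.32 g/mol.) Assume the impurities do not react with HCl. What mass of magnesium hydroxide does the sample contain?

n(HCl) added = 0.0391 × 0.880 = 0.0344 mol
n(NaOH) used in back-titration = 0.0391 × 0.460 = 0.0180 mol
n(HCl) left over = 0.0180 mol (1:1 ratio)
n(HCl) consumed by analyte = 0.0344 − 0.0180 = 0.0164 mol
From the 1:2 ratio, n(Mg(OH)2) = 1/2 × 0.0164 = 8.21 × 10^-3 mol
mass of Mg(OH)2 = 8.21 × 10^-3 × 58.32 = 0.479 g

0.479 g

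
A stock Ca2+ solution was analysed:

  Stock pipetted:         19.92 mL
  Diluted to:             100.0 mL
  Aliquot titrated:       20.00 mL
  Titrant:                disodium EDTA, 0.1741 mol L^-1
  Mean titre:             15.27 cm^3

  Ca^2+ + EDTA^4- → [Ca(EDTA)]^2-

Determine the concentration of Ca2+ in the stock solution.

n(EDTA) = 0.01527 × 0.1741 = 2.659 × 10^-3 mol
n(Ca2+) in the aliquot = 2.659 × 10^-3 mol (1:1 ratio)
[Ca2+]_dilute = 2.659 × 10^-3 / 0.02000 = 0.1329 mol/L
Dilution factor = 100.0 / 19.92 = 5.020
[Ca2+]_stock = 0.1329 × 5.020 = 0.6673 mol/L

0.6673 mol/L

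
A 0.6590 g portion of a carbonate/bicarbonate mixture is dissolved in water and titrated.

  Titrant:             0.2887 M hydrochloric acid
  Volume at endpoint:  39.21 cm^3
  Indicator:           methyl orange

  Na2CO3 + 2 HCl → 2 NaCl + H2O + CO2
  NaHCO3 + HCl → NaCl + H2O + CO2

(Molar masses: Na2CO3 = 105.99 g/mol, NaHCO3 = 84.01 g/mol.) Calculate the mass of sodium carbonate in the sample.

0.4989 g

n(HCl) = 0.03921 × 0.2887 = 0.01132 mol
Let x = n(Na2CO3), y = n(NaHCO3).
Titrant: 2x + 1y = 0.01132;  mass: 105.99x + 84.01y = 0.6590
Solving, x = 4.707 × 10^-3 mol, y = 1.906 × 10^-3 mol
mass of Na2CO3 = 4.707 × 10^-3 × 105.99 = 0.4989 g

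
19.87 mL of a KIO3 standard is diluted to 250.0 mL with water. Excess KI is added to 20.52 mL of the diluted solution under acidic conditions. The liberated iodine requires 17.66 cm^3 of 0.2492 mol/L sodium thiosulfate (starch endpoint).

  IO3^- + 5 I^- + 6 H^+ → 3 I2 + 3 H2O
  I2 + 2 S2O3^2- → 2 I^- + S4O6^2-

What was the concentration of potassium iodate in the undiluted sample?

n(S2O3^2-) = 0.01766 × 0.2492 = 4.401 × 10^-3 mol
n(I2) = n(S2O3^2-)/2 = 2.200 × 10^-3 mol
From the 1:3 ratio, n(IO3^-) in the aliquot = 1/3 × 2.200 × 10^-3 = 7.335 × 10^-4 mol
[IO3^-]_dilute = 7.335 × 10^-4 / 0.02052 = 0.03574 mol/L
[IO3^-]_original = 0.03574 × 250.0/19.87 = 0.4497 mol/L

0.4497 mol/L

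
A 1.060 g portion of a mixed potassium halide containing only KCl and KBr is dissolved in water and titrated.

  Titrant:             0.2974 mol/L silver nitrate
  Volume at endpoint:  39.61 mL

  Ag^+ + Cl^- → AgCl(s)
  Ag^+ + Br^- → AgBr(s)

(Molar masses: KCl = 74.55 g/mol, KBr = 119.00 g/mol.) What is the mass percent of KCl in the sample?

54.08 %

n(AgNO3) = 0.03961 × 0.2974 = 0.01178 mol
Let x = n(KCl), y = n(KBr).
Titrant: 1x + 1y = 0.01178;  mass: 74.55x + 119.00y = 1.060
Solving, x = 7.690 × 10^-3 mol, y = 4.090 × 10^-3 mol
mass of KCl = 7.690 × 10^-3 × 74.55 = 0.5733 g
% KCl = 0.5733 / 1.060 × 100 = 54.08 %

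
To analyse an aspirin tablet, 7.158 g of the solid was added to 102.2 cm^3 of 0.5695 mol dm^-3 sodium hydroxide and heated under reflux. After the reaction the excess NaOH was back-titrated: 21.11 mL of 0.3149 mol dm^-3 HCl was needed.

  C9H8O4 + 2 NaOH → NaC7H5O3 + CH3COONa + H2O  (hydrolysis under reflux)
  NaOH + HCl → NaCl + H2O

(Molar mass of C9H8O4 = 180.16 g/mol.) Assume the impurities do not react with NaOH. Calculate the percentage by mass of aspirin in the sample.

64.88 %

n(NaOH) added = 0.1022 × 0.5695 = 0.05820 mol
n(HCl) used in back-titration = 0.02111 × 0.3149 = 6.648 × 10^-3 mol
n(NaOH) left over = 6.648 × 10^-3 mol (1:1 ratio)
n(NaOH) consumed by analyte = 0.05820 − 6.648 × 10^-3 = 0.05156 mol
From the 1:2 ratio, n(C9H8O4) = 1/2 × 0.05156 = 0.02578 mol
mass of C9H8O4 = 0.02578 × 180.16 = 4.644 g
% C9H8O4 = 4.644 / 7.158 × 100 = 64.88 %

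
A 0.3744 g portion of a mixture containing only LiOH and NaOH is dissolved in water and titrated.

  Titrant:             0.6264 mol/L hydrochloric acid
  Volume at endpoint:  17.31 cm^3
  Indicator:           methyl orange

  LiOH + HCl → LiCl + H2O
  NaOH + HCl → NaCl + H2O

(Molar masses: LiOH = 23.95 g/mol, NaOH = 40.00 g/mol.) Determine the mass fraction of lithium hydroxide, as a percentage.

n(HCl) = 0.01731 × 0.6264 = 0.01084 mol
Let x = n(LiOH), y = n(NaOH).
Titrant: 1x + 1y = 0.01084;  mass: 23.95x + 40.00y = 0.3744
Solving, x = 3.696 × 10^-3 mol, y = 7.147 × 10^-3 mol
mass of LiOH = 3.696 × 10^-3 × 23.95 = 0.08852 g
% LiOH = 0.08852 / 0.3744 × 100 = 23.64 %

23.64 %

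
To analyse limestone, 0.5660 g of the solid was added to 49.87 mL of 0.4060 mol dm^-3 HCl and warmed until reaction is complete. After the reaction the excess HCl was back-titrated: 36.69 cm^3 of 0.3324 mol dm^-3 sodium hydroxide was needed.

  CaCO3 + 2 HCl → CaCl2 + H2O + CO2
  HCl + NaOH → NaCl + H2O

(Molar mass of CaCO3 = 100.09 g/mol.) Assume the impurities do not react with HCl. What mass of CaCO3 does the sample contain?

n(HCl) added = 0.04987 × 0.4060 = 0.02025 mol
n(NaOH) used in back-titration = 0.03669 × 0.3324 = 0.01220 mol
n(HCl) left over = 0.01220 mol (1:1 ratio)
n(HCl) consumed by analyte = 0.02025 − 0.01220 = 8.051 × 10^-3 mol
From the 1:2 ratio, n(CaCO3) = 1/2 × 8.051 × 10^-3 = 4.026 × 10^-3 mol
mass of CaCO3 = 4.026 × 10^-3 × 100.09 = 0.4029 g

0.4029 g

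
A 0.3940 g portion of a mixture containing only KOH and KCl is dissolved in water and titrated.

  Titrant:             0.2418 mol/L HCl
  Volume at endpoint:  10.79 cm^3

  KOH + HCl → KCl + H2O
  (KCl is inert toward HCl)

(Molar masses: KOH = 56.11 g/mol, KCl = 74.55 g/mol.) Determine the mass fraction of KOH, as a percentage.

n(HCl) = 0.01079 × 0.2418 = 2.609 × 10^-3 mol
Let x = n(KOH), y = n(KCl).
Titrant: 1x = 2.609 × 10^-3;  mass: 56.11x + 74.55y = 0.3940
Solving, x = 2.609 × 10^-3 mol, y = 3.321 × 10^-3 mol
mass of KOH = 2.609 × 10^-3 × 56.11 = 0.1464 g
% KOH = 0.1464 / 0.3940 × 100 = 37.16 %

37.16 %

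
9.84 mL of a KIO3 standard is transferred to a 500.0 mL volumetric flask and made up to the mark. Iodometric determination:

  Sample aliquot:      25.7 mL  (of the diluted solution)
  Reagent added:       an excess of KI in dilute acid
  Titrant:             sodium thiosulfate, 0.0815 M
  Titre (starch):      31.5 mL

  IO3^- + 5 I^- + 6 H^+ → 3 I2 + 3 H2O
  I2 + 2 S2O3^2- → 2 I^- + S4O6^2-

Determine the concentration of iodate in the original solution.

n(S2O3^2-) = 0.0315 × 0.0815 = 2.57 × 10^-3 mol
n(I2) = n(S2O3^2-)/2 = 1.28 × 10^-3 mol
From the 1:3 ratio, n(IO3^-) in the aliquot = 1/3 × 1.28 × 10^-3 = 4.28 × 10^-4 mol
[IO3^-]_dilute = 4.28 × 10^-4 / 0.0257 = 0.0166 mol/L
[IO3^-]_original = 0.0166 × 500.0/9.84 = 0.846 mol/L

0.846 M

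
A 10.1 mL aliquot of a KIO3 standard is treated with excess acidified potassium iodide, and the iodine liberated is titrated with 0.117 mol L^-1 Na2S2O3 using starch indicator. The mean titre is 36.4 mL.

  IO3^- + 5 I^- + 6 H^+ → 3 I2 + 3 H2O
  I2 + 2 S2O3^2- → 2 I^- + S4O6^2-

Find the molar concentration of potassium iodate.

0.0703 mol/L

n(S2O3^2-) = 0.0364 × 0.117 = 4.26 × 10^-3 mol
n(I2) = n(S2O3^2-)/2 = 2.13 × 10^-3 mol
From the 1:3 ratio, n(IO3^-) in the aliquot = 1/3 × 2.13 × 10^-3 = 7.10 × 10^-4 mol
[IO3^-] = 7.10 × 10^-4 / 0.0101 = 0.0703 mol/L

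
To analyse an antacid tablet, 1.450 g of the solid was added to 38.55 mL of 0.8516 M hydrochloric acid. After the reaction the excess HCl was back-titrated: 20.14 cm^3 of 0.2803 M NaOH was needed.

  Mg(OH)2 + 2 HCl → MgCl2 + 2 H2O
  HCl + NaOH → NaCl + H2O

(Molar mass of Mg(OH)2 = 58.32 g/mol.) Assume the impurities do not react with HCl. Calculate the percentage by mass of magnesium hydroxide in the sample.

54.67 %

n(HCl) added = 0.03855 × 0.8516 = 0.03283 mol
n(NaOH) used in back-titration = 0.02014 × 0.2803 = 5.645 × 10^-3 mol
n(HCl) left over = 5.645 × 10^-3 mol (1:1 ratio)
n(HCl) consumed by analyte = 0.03283 − 5.645 × 10^-3 = 0.02718 mol
From the 1:2 ratio, n(Mg(OH)2) = 1/2 × 0.02718 = 0.01359 mol
mass of Mg(OH)2 = 0.01359 × 58.32 = 0.7927 g
% Mg(OH)2 = 0.7927 / 1.450 × 100 = 54.67 %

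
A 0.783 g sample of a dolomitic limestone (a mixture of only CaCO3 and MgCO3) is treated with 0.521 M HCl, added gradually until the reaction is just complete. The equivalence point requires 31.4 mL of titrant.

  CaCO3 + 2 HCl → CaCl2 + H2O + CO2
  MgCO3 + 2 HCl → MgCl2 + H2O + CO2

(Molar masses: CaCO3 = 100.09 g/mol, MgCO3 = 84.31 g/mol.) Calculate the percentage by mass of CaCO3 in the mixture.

75.6 %

n(HCl) = 0.0314 × 0.521 = 0.0164 mol
Let x = n(CaCO3), y = n(MgCO3).
Titrant: 2x + 2y = 0.0164;  mass: 100.09x + 84.31y = 0.783
Solving, x = 5.92 × 10^-3 mol, y = 2.26 × 10^-3 mol
mass of CaCO3 = 5.92 × 10^-3 × 100.09 = 0.592 g
% CaCO3 = 0.592 / 0.783 × 100 = 75.6 %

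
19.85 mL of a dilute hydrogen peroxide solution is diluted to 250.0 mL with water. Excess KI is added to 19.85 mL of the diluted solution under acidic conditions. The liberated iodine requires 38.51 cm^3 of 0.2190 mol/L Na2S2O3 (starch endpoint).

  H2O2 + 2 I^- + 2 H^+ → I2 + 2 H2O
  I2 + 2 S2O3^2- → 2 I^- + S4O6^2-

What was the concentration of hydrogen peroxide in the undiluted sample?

n(S2O3^2-) = 0.03851 × 0.2190 = 8.434 × 10^-3 mol
n(I2) = n(S2O3^2-)/2 = 4.217 × 10^-3 mol
n(H2O2) in the aliquot = 4.217 × 10^-3 mol (1:1 ratio)
[H2O2]_dilute = 4.217 × 10^-3 / 0.01985 = 0.2124 mol/L
[H2O2]_original = 0.2124 × 250.0/19.85 = 2.676 mol/L

2.676 mol/L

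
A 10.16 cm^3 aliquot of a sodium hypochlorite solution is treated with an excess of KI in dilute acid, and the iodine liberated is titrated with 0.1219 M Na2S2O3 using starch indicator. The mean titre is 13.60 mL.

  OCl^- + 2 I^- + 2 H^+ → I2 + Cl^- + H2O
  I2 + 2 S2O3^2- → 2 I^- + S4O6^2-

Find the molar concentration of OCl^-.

0.08159 M

n(S2O3^2-) = 0.01360 × 0.1219 = 1.658 × 10^-3 mol
n(I2) = n(S2O3^2-)/2 = 8.289 × 10^-4 mol
n(OCl^-) in the aliquot = 8.289 × 10^-4 mol (1:1 ratio)
[OCl^-] = 8.289 × 10^-4 / 0.01016 = 0.08159 mol/L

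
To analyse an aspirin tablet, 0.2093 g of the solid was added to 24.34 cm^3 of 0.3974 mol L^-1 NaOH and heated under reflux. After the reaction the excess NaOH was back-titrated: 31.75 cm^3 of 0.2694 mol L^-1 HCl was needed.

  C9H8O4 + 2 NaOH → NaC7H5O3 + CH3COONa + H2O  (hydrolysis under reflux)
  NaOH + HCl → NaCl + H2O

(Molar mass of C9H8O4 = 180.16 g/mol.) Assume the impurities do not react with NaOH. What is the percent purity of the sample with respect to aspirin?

48.17 %

n(NaOH) added = 0.02434 × 0.3974 = 9.673 × 10^-3 mol
n(HCl) used in back-titration = 0.03175 × 0.2694 = 8.553 × 10^-3 mol
n(NaOH) left over = 8.553 × 10^-3 mol (1:1 ratio)
n(NaOH) consumed by analyte = 9.673 × 10^-3 − 8.553 × 10^-3 = 1.119 × 10^-3 mol
From the 1:2 ratio, n(C9H8O4) = 1/2 × 1.119 × 10^-3 = 5.596 × 10^-4 mol
mass of C9H8O4 = 5.596 × 10^-4 × 180.16 = 0.1008 g
% C9H8O4 = 0.1008 / 0.2093 × 100 = 48.17 %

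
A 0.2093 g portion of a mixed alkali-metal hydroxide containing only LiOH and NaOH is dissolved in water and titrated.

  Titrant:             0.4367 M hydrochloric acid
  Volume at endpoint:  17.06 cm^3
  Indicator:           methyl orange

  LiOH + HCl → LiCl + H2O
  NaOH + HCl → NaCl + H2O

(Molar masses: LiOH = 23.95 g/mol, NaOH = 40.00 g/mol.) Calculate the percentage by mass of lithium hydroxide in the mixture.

n(HCl) = 0.01706 × 0.4367 = 7.450 × 10^-3 mol
Let x = n(LiOH), y = n(NaOH).
Titrant: 1x + 1y = 7.450 × 10^-3;  mass: 23.95x + 40.00y = 0.2093
Solving, x = 5.527 × 10^-3 mol, y = 1.923 × 10^-3 mol
mass of LiOH = 5.527 × 10^-3 × 23.95 = 0.1324 g
% LiOH = 0.1324 / 0.2093 × 100 = 63.24 %

63.24 %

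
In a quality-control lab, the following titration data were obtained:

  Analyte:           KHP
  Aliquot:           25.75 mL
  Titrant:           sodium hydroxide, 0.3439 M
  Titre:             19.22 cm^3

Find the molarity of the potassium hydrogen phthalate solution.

KHC8H4O4 + NaOH → KNaC8H4O4 + H2O
n(NaOH) = 0.01922 L × 0.3439 mol/L = 6.610 × 10^-3 mol
n(KHC8H4O4) = 6.610 × 10^-3 mol (1:1 mole ratio)
[KHC8H4O4] = 6.610 × 10^-3 mol / 0.02575 L = 0.2567 mol/L

0.2567 M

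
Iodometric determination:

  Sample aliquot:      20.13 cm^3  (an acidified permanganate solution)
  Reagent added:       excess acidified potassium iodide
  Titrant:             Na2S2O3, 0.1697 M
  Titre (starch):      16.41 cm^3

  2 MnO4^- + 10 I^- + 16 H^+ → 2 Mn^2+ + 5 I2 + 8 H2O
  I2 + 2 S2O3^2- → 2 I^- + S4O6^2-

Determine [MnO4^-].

0.02767 M

n(S2O3^2-) = 0.01641 × 0.1697 = 2.785 × 10^-3 mol
n(I2) = n(S2O3^2-)/2 = 1.392 × 10^-3 mol
From the 2:5 ratio, n(MnO4^-) in the aliquot = 2/5 × 1.392 × 10^-3 = 5.570 × 10^-4 mol
[MnO4^-] = 5.570 × 10^-4 / 0.02013 = 0.02767 mol/L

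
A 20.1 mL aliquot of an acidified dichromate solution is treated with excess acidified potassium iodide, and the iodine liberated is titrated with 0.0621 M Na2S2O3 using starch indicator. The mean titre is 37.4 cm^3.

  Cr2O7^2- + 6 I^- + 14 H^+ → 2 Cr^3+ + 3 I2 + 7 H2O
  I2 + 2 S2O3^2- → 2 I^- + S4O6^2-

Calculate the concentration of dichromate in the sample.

n(S2O3^2-) = 0.0374 × 0.0621 = 2.32 × 10^-3 mol
n(I2) = n(S2O3^2-)/2 = 1.16 × 10^-3 mol
From the 1:3 ratio, n(Cr2O7^2-) in the aliquot = 1/3 × 1.16 × 10^-3 = 3.87 × 10^-4 mol
[Cr2O7^2-] = 3.87 × 10^-4 / 0.0201 = 0.0193 mol/L

0.0193 M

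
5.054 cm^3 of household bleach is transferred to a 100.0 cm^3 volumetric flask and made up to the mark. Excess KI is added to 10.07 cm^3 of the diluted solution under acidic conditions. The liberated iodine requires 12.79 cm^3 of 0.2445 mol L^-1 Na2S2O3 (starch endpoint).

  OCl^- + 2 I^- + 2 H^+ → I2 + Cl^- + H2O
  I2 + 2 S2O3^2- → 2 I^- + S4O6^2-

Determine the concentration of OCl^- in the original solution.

n(S2O3^2-) = 0.01279 × 0.2445 = 3.127 × 10^-3 mol
n(I2) = n(S2O3^2-)/2 = 1.564 × 10^-3 mol
n(OCl^-) in the aliquot = 1.564 × 10^-3 mol (1:1 ratio)
[OCl^-]_dilute = 1.564 × 10^-3 / 0.01007 = 0.1553 mol/L
[OCl^-]_original = 0.1553 × 100.0/5.054 = 3.072 mol/L

3.072 mol/L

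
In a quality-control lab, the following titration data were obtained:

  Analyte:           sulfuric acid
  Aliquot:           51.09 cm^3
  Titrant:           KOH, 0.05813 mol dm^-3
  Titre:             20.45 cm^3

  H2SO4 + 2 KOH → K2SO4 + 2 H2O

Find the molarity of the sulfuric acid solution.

n(KOH) = 0.02045 L × 0.05813 mol/L = 1.189 × 10^-3 mol
From the 1:2 mole ratio, n(H2SO4) = 1/2 × 1.189 × 10^-3 = 5.944 × 10^-4 mol
[H2SO4] = 5.944 × 10^-4 mol / 0.05109 L = 0.01163 mol/L

0.01163 mol/L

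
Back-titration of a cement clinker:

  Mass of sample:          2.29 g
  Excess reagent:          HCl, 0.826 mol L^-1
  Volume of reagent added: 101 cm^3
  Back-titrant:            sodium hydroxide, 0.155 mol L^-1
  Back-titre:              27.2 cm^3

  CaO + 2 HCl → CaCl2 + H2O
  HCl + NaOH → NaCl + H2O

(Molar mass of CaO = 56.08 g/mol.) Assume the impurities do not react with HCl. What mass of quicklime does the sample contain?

2.22 g

n(HCl) added = 0.101 × 0.826 = 0.0834 mol
n(NaOH) used in back-titration = 0.0272 × 0.155 = 4.22 × 10^-3 mol
n(HCl) left over = 4.22 × 10^-3 mol (1:1 ratio)
n(HCl) consumed by analyte = 0.0834 − 4.22 × 10^-3 = 0.0792 mol
From the 1:2 ratio, n(CaO) = 1/2 × 0.0792 = 0.0396 mol
mass of CaO = 0.0396 × 56.08 = 2.22 g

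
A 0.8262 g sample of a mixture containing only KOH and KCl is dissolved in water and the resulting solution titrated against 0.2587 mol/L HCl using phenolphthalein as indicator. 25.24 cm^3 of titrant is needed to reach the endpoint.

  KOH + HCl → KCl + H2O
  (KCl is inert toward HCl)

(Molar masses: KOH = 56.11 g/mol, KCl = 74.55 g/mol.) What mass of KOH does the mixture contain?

0.3664 g

n(HCl) = 0.02524 × 0.2587 = 6.530 × 10^-3 mol
Let x = n(KOH), y = n(KCl).
Titrant: 1x = 6.530 × 10^-3;  mass: 56.11x + 74.55y = 0.8262
Solving, x = 6.530 × 10^-3 mol, y = 6.168 × 10^-3 mol
mass of KOH = 6.530 × 10^-3 × 56.11 = 0.3664 g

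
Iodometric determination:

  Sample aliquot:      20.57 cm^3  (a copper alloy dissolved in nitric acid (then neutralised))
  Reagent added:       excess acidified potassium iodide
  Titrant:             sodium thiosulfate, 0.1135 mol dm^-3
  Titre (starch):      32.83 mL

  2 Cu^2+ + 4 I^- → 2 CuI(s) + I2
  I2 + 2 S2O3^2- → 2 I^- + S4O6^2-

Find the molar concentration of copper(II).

0.1811 mol/L

n(S2O3^2-) = 0.03283 × 0.1135 = 3.726 × 10^-3 mol
n(I2) = n(S2O3^2-)/2 = 1.863 × 10^-3 mol
From the 2:1 ratio, n(Cu2+) in the aliquot = 2/1 × 1.863 × 10^-3 = 3.726 × 10^-3 mol
[Cu2+] = 3.726 × 10^-3 / 0.02057 = 0.1811 mol/L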